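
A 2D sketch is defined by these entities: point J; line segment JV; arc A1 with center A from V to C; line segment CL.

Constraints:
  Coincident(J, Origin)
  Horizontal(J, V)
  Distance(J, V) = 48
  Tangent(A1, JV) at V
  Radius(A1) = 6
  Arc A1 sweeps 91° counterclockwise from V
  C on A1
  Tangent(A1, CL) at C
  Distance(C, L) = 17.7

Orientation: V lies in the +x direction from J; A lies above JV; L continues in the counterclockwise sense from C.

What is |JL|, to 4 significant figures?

58.73

On A1, V sits at bearing -90° from A; a 91° counterclockwise sweep puts C at bearing 1°, so C = A + 6.0·(cos 1°, sin 1°) = (54.00, 6.105). Since A1 is tangent to CL there, AC ⟂ CL, so CL runs along (−sin 1°, cos 1°); with |CL| = 17.7, L = (53.69, 23.80). Then |JL| = |L − J| = 58.73.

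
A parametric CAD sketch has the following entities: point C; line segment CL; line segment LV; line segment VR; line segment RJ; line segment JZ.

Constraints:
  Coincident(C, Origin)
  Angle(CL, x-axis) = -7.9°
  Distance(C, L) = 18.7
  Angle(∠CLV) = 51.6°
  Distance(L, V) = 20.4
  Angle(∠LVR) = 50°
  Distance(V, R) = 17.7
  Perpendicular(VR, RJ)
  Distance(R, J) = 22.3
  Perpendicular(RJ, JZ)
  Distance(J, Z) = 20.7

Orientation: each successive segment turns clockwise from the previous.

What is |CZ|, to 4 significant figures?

31.93

VR ⟂ RJ, so RJ runs at 3.700°; with |RJ| = 22.3, J = (24.89, 2.438). The perpendicularity gives JZ at right angles to RJ, so JZ runs at -86.30°; with |JZ| = 20.7, Z = (26.22, -18.22). Then |CZ| = |Z − C| = 31.93.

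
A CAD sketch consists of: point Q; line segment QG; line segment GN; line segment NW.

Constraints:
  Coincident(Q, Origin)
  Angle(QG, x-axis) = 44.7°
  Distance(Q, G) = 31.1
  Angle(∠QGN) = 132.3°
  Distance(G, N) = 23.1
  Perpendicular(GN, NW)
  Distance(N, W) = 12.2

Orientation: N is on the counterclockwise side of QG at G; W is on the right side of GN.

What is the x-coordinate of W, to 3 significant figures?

33.3

Q is at the origin; QG runs at 44.7° with length 31.1, so G = 31.1·(cos 44.7°, sin 44.7°) = (22.1, 21.9). ∠QGN = 132.3°, so GN runs at 44.7° + (180° − 132.3°) = 92.4° from the x-axis; with |GN| = 23.1, N = G + 23.1·(cos 92.4°, sin 92.4°) = (21.1, 45.0). GN ⟂ NW; with |NW| = 12.2 on the right of GN, W = N + 12.2·(0.999, 0.0419) = (33.3, 45.5). So W.x = 33.3.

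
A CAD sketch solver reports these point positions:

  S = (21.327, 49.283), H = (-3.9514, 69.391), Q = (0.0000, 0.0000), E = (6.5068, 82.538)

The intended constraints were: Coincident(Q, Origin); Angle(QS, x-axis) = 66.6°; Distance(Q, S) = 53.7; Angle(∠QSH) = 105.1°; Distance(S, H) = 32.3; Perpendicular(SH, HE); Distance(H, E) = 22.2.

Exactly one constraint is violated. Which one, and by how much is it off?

Distance(H, E) = 22.2 — off by 5.40.

Q = (0.00, 0.00) ✓; QS at 66.60° ✓; |QS| = 53.70 ✓; ∠QSH = 105.1° ✓; |SH| = 32.30 ✓; ∠(SH, HE) = 90.00° ✓; |HE| = 16.80 ✗.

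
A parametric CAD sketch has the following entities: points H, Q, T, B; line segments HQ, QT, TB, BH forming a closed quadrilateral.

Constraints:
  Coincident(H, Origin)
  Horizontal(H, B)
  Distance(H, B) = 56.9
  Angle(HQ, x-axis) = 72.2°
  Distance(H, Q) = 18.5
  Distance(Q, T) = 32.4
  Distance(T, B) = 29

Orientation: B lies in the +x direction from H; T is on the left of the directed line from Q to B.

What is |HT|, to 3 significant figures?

43.6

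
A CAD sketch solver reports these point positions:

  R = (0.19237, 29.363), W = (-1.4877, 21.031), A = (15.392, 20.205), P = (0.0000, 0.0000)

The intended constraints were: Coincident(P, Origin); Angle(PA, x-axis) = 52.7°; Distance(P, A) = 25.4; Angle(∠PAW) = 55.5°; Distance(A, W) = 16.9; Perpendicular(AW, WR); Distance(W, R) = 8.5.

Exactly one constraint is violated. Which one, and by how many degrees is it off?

Perpendicular(AW, WR) — off by 8.60°.

P = (0.00, 0.00) ✓; PA at 52.70° ✓; |PA| = 25.40 ✓; ∠PAW = 55.50° ✓; |AW| = 16.90 ✓; ∠(AW, WR) = 98.60° ✗; |WR| = 8.500 ✓.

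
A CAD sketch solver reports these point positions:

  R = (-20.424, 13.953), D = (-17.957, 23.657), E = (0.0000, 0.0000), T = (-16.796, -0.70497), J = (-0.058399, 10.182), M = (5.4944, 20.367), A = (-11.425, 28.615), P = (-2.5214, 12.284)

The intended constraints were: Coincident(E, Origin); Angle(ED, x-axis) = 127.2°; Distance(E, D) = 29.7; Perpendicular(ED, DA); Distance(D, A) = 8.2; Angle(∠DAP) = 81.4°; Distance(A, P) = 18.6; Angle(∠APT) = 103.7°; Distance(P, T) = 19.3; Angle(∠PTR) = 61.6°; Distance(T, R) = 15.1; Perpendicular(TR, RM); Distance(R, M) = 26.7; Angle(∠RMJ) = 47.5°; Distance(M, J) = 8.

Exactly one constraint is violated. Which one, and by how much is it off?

Distance(M, J) = 8 — off by 3.60.

E = (0.00, 0.00) ✓; ED at 127.2° ✓; |ED| = 29.70 ✓; ∠(ED, DA) = 90.00° ✓; |DA| = 8.201 ✓; ∠DAP = 81.40° ✓; |AP| = 18.60 ✓; ∠APT = 103.7° ✓; |PT| = 19.30 ✓; ∠PTR = 61.60° ✓; |TR| = 15.10 ✓; ∠(TR, RM) = 90.00° ✓; |RM| = 26.70 ✓; ∠RMJ = 47.50° ✓; |MJ| = 11.60 ✗.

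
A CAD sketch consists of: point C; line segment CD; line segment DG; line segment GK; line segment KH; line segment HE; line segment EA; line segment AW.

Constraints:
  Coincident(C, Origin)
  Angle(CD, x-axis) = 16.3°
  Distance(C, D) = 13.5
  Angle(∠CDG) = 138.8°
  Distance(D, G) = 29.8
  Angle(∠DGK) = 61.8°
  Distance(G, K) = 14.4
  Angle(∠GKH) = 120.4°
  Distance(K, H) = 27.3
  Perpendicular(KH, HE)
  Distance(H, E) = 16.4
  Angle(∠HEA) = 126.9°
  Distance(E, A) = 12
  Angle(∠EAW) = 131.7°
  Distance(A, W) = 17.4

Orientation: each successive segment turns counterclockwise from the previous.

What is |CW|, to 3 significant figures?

35.7

C is at the origin; CD runs at 16.3° with length 13.5, so D = (13.0, 3.79). ∠CDG = 138.8° gives DG at 57.5° from the x-axis; with |DG| = 29.8, G = (29.0, 28.9). ∠DGK = 61.8° gives GK at 176° from the x-axis; with |GK| = 14.4, K = (14.6, 30.0). ∠GKH = 120.4° gives KH at -125° from the x-axis; with |KH| = 27.3, H = (-0.932, 7.56). KH is perpendicular to HE, so HE runs at -34.7°; with |HE| = 16.4, E = (12.6, -1.78). ∠HEA = 126.9° gives EA at 18.4° from the x-axis; with |EA| = 12.0, A = (23.9, 2.01). ∠EAW = 131.7° gives AW at 66.7° from the x-axis; with |AW| = 17.4, W = (30.8, 18.0). Then |CW| = |W − C| = 35.7.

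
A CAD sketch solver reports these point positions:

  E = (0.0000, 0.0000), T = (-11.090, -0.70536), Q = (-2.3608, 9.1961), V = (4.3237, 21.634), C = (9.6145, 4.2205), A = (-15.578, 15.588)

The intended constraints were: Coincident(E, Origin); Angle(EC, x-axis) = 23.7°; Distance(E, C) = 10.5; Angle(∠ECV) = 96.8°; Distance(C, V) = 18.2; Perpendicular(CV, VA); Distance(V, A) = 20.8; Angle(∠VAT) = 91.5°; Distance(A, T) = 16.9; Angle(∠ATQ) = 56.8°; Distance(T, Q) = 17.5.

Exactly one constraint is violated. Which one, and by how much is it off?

Distance(T, Q) = 17.5 — off by 4.30.

E = (0.00, 0.00) ✓; EC at 23.70° ✓; |EC| = 10.50 ✓; ∠ECV = 96.80° ✓; |CV| = 18.20 ✓; ∠(CV, VA) = 90.00° ✓; |VA| = 20.80 ✓; ∠VAT = 91.50° ✓; |AT| = 16.90 ✓; ∠ATQ = 56.80° ✓; |TQ| = 13.20 ✗.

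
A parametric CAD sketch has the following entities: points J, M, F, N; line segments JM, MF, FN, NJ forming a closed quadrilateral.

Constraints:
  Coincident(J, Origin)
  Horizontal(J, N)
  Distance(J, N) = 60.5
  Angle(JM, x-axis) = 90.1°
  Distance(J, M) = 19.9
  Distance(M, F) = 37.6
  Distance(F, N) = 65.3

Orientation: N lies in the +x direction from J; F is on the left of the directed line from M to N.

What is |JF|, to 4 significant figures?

55.37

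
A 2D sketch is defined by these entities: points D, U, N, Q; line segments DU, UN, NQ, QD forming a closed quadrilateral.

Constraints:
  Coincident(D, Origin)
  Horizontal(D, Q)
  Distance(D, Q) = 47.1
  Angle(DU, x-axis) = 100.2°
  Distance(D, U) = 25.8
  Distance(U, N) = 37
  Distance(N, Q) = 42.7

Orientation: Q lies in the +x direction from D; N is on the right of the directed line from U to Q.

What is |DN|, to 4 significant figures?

11.63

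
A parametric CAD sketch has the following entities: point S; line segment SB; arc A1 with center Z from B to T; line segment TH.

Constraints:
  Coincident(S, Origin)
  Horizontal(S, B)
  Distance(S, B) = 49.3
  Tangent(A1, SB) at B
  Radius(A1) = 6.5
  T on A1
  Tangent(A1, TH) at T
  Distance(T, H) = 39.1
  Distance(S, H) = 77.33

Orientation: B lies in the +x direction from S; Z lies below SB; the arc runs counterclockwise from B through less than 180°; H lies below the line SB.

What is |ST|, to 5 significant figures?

44.851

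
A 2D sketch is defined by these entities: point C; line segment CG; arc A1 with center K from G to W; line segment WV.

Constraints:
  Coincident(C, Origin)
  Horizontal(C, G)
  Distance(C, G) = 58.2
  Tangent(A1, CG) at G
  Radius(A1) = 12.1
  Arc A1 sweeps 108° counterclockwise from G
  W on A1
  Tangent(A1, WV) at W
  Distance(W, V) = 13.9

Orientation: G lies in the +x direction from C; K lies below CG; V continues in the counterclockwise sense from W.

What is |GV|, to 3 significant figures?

29.9

C is at the origin; C and G share the same y with |CG| = 58.2 and G on the +x side, so G = (58.2, 0.00). Tangency of A1 to CG means the radius KG is perpendicular to CG, so K = G + (0, -12.1) = (58.2, -12.1). On A1, G sits at bearing 90° from K; a 108° counterclockwise sweep puts W at bearing 198°, so W = K + 12.1·(cos 198°, sin 198°) = (46.7, -15.8). Since A1 is tangent to WV there, KW ⟂ WV, so WV runs along (−sin 198°, cos 198°); with |WV| = 13.9, V = (51.0, -29.1). Then |GV| = |V − G| = 29.9.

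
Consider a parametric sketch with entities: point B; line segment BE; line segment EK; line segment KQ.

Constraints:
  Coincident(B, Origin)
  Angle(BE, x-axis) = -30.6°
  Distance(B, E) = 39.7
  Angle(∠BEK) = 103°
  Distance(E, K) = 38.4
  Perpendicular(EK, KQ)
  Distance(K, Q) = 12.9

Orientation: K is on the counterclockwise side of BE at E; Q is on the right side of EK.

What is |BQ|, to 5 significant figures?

70.007

∠BEK = 103.0°, so EK runs at -30.6° + (180° − 103.0°) = 46.400° from the x-axis; with |EK| = 38.4, K = E + 38.4·(cos 46.400°, sin 46.400°) = (60.653, 7.5993). EK is perpendicular to KQ; with |KQ| = 12.9 on the right of EK, Q = K + 12.9·(0.72417, -0.68962) = (69.995, -1.2968). Then |BQ| = |Q − B| = 70.007.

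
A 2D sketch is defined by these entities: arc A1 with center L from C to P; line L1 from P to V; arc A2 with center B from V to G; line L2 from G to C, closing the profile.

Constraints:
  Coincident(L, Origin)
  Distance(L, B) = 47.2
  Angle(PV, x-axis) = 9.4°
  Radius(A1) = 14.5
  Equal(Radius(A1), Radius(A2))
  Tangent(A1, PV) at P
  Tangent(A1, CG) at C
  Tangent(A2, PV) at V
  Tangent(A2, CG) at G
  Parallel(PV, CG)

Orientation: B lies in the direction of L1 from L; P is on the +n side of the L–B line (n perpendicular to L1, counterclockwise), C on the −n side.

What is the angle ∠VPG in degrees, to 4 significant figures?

31.57°

Tangency of A1 to both parallel lines with radius 14.5 puts P and C at L ± 14.5·n: P = (-2.368, 14.31), C = (2.368, -14.31). Equal radii place V and G the same way about B: V = B + 14.5·n = (44.20, 22.01), G = B − 14.5·n = (48.93, -6.596). Then cos ∠VPG = PV·PG / (|PV||PG|), giving 31.57°.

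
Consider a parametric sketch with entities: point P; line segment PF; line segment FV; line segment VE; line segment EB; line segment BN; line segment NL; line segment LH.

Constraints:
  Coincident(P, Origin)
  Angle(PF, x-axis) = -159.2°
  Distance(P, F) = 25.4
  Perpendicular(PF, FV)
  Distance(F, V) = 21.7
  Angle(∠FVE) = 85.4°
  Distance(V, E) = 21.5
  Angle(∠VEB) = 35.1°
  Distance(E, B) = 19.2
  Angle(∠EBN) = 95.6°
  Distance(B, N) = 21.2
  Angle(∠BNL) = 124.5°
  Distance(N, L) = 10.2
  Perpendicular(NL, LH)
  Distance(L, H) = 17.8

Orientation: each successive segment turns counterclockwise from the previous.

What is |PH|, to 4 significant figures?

33.61

P is at the origin; PF runs at -159.2° with length 25.4, so F = (-23.74, -9.020). PF ⟂ FV, so FV runs at -69.20°; with |FV| = 21.7, V = (-16.04, -29.31). ∠FVE = 85.4° gives VE at 25.40° from the x-axis; with |VE| = 21.5, E = (3.383, -20.08). ∠VEB = 35.1° gives EB at 170.3° from the x-axis; with |EB| = 19.2, B = (-15.54, -16.85). ∠EBN = 95.6° gives BN at -105.3° from the x-axis; with |BN| = 21.2, N = (-21.14, -37.30). ∠BNL = 124.5° gives NL at -49.80° from the x-axis; with |NL| = 10.2, L = (-14.55, -45.09). NL is perpendicular to LH, so LH runs at 40.20°; with |LH| = 17.8, H = (-0.9574, -33.60). Then |PH| = |H − P| = 33.61.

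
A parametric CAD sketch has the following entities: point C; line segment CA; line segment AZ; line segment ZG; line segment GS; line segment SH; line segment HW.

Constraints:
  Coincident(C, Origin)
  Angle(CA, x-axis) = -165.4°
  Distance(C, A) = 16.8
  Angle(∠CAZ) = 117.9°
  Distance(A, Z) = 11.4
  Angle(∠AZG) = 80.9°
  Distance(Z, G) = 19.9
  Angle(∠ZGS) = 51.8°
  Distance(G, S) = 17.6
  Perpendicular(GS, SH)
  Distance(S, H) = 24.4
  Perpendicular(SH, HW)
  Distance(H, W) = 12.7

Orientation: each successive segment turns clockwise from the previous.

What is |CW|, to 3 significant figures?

34.3

C is at the origin; CA runs at -165.4° with length 16.8, so A = (-16.3, -4.23). ∠CAZ = 117.9° gives AZ at 132° from the x-axis; with |AZ| = 11.4, Z = (-24.0, 4.17). ∠AZG = 80.9° gives ZG at 33.4° from the x-axis; with |ZG| = 19.9, G = (-7.35, 15.1). ∠ZGS = 51.8° gives GS at -94.8° from the x-axis; with |GS| = 17.6, S = (-8.82, -2.41). GS ⟂ SH, so SH runs at 175°; with |SH| = 24.4, H = (-33.1, -0.372). SH is perpendicular to HW, so HW runs at 85.2°; with |HW| = 12.7, W = (-32.1, 12.3). Then |CW| = |W − C| = 34.3.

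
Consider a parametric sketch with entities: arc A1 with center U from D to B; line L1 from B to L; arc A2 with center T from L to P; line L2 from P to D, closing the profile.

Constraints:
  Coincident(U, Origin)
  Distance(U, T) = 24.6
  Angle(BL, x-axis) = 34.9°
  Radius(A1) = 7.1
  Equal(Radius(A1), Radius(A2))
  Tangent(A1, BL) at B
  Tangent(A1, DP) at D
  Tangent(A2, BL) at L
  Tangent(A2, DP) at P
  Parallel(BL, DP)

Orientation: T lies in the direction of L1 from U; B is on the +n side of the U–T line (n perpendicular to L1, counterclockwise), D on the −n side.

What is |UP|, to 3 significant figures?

25.6

Tangency of A1 to both parallel lines with radius 7.1 puts B and D at U ± 7.1·n: B = (-4.06, 5.82), D = (4.06, -5.82). Equal radii place L and P the same way about T: L = T + 7.1·n = (16.1, 19.9), P = T − 7.1·n = (24.2, 8.25). Then |UP| = |P − U| = 25.6.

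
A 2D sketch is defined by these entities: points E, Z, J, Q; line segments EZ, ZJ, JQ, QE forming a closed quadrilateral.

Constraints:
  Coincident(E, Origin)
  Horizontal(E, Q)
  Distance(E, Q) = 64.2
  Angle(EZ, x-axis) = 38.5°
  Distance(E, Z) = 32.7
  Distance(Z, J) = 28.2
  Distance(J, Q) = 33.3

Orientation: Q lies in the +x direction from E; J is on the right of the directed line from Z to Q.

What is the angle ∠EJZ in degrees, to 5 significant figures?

64.760°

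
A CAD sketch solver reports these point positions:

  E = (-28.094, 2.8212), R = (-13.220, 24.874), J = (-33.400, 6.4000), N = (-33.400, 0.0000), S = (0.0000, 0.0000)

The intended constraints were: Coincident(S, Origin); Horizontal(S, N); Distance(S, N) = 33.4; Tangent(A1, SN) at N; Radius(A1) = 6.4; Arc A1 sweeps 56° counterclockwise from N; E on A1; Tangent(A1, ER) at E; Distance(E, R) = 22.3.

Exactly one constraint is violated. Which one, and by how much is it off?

Distance(E, R) = 22.3 — off by 4.30.

S = (0.00, 0.00) ✓; S.y = 0.00, N.y = 0.00 ✓; |SN| = 33.40 ✓; ∠(JN, NS) = 90.00° ✓; |JN| = 6.400 ✓; bearing(J→E) − bearing(J→N) = 56.00° ✓; |JE| = 6.400 ✓; ∠(JE, ER) = 90.00° ✓; |ER| = 26.60 ✗.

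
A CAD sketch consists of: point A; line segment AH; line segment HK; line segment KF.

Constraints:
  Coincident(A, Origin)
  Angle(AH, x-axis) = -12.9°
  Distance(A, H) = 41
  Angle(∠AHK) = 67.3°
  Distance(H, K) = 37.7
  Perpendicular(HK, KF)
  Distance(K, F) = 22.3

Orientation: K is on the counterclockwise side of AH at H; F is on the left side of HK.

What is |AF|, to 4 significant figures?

26.83

A is at the origin; AH runs at -12.9° with length 41.0, so H = 41.0·(cos -12.9°, sin -12.9°) = (39.97, -9.153). ∠AHK = 67.3°, so HK runs at -12.9° + (180° − 67.3°) = 99.80° from the x-axis; with |HK| = 37.7, K = H + 37.7·(cos 99.80°, sin 99.80°) = (33.55, 28.00). The perpendicularity gives KF at right angles to HK; with |KF| = 22.3 on the left of HK, F = K + 22.3·(-0.9854, -0.1702) = (11.57, 24.20). Then |AF| = |F − A| = 26.83.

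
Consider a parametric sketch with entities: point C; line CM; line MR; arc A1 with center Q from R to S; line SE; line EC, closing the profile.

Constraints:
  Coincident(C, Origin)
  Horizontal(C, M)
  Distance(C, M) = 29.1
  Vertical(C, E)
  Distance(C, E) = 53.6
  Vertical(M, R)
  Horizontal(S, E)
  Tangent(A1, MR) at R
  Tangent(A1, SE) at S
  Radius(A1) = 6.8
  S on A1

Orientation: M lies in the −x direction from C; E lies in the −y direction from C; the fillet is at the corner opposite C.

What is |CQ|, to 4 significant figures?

51.84

C is at the origin; CM is horizontal with |CM| = 29.1 and M on the −x side, so M = (-29.10, 0.000). CE is vertical with |CE| = 53.6 and E on the −y side, so E = (0.000, -53.60). The virtual corner opposite C is at (-29.10, -53.60). Tangency of A1 to MR means the radius QR is perpendicular to MR and tangency of A1 to SE means the radius QS is perpendicular to SE, with radius 6.8, so the center Q sits 6.8 in from both sides at Q = (-22.30, -46.80). Then |CQ| = |Q − C| = 51.84.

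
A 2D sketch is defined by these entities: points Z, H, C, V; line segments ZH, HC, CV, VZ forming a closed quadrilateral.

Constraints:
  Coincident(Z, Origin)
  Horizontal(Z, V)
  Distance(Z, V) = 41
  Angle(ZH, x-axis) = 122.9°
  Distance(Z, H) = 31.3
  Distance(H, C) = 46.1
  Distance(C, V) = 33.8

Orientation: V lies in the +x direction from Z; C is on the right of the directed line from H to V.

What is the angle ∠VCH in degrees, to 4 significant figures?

104.6°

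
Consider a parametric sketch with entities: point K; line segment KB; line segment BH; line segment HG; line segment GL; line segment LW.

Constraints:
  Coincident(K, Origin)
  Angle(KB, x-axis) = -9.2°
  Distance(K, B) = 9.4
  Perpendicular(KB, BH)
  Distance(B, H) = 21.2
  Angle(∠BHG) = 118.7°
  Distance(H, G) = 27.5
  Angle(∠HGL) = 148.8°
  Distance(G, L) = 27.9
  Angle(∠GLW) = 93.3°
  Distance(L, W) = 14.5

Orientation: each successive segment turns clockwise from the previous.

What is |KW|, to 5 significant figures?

46.701

K is at the origin; KB runs at -9.2° with length 9.4, so B = (9.2791, -1.5029). KB is perpendicular to BH, so BH runs at -99.200°; with |BH| = 21.2, H = (5.8896, -22.430). ∠BHG = 118.7° gives HG at -160.50° from the x-axis; with |HG| = 27.5, G = (-20.033, -31.610). ∠HGL = 148.8° gives GL at 168.30° from the x-axis; with |GL| = 27.9, L = (-47.353, -25.952). ∠GLW = 93.3° gives LW at 81.600° from the x-axis; with |LW| = 14.5, W = (-45.235, -11.608). Then |KW| = |W − K| = 46.701.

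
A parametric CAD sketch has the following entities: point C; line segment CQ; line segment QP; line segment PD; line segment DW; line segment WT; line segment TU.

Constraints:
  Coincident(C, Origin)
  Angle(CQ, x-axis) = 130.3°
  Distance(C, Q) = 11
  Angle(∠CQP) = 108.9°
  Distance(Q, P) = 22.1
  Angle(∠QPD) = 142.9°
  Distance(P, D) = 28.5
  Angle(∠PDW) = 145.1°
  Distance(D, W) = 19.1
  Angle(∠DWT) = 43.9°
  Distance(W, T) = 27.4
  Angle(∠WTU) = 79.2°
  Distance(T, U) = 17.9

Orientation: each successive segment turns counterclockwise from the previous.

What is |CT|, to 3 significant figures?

32.4

∠PDW = 145.1° gives DW at -86.6° from the x-axis; with |DW| = 19.1, W = (-41.4, -43.0). ∠DWT = 43.9° gives WT at 49.5° from the x-axis; with |WT| = 27.4, T = (-23.7, -22.2). Then |CT| = |T − C| = 32.4.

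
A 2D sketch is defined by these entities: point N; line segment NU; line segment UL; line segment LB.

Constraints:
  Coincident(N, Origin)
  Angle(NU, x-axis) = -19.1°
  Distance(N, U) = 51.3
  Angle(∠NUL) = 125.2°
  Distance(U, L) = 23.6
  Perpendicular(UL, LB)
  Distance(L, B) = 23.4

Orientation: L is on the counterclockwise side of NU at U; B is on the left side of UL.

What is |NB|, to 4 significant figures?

56.30

∠NUL = 125.2°, so UL runs at -19.1° + (180° − 125.2°) = 35.70° from the x-axis; with |UL| = 23.6, L = U + 23.6·(cos 35.70°, sin 35.70°) = (67.64, -3.015). UL is perpendicular to LB; with |LB| = 23.4 on the left of UL, B = L + 23.4·(-0.5835, 0.8121) = (53.99, 15.99). Then |NB| = |B − N| = 56.30.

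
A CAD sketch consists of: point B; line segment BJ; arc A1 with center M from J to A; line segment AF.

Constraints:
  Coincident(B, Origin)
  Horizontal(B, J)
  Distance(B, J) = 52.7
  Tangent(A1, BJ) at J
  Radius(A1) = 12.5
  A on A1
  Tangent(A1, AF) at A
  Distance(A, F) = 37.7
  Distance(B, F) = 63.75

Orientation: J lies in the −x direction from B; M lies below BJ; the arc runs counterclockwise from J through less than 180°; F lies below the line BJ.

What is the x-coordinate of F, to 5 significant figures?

-39.568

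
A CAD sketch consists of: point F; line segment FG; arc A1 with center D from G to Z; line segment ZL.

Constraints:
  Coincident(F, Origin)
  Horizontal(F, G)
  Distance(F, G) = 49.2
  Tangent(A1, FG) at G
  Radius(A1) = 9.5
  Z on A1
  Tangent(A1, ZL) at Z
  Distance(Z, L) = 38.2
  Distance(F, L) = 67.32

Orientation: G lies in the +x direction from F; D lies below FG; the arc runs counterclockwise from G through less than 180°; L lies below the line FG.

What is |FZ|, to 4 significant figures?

41.37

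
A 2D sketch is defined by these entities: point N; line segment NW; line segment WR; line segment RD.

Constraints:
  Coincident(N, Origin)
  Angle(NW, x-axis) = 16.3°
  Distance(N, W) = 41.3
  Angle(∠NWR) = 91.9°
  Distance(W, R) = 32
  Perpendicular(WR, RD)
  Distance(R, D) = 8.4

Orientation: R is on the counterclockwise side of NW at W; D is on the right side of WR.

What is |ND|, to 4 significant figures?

59.84

∠NWR = 91.9°, so WR runs at 16.3° + (180° − 91.9°) = 104.4° from the x-axis; with |WR| = 32.0, R = W + 32.0·(cos 104.4°, sin 104.4°) = (31.68, 42.59). WR is perpendicular to RD; with |RD| = 8.4 on the right of WR, D = R + 8.4·(0.9686, 0.2487) = (39.82, 44.68). Then |ND| = |D − N| = 59.84.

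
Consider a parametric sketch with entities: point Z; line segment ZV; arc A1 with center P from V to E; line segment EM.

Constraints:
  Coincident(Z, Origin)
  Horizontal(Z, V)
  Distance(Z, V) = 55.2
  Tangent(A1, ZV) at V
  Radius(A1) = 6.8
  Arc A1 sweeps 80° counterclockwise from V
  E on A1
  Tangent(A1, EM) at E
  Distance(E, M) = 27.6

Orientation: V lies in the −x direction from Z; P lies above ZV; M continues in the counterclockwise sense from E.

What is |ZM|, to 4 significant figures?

54.65

Z is at the origin; Z and V share the same y with |ZV| = 55.2 and V on the −x side, so V = (-55.20, 0.000). A1 meets ZV tangentially, so PV is at right angles to ZV, so P = V + (0, 6.8) = (-55.20, 6.800). On A1, V sits at bearing -90° from P; an 80° counterclockwise sweep puts E at bearing -10°, so E = P + 6.8·(cos -10°, sin -10°) = (-48.50, 5.619). The tangent condition forces PE to be normal to EM, so EM runs along (−sin -10°, cos -10°); with |EM| = 27.6, M = (-43.71, 32.80). Then |ZM| = |M − Z| = 54.65.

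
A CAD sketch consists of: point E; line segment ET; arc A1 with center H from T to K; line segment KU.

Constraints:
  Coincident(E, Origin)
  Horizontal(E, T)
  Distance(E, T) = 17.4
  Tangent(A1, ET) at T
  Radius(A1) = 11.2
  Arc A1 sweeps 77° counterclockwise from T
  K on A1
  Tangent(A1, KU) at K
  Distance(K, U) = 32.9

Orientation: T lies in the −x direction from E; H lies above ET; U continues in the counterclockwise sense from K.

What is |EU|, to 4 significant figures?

40.75

E is at the origin; ET is horizontal with |ET| = 17.4 and T on the −x side, so T = (-17.40, 0.000). A1 meets ET tangentially, so HT is at right angles to ET, so H = T + (0, 11.2) = (-17.40, 11.20). On A1, T sits at bearing -90° from H; a 77° counterclockwise sweep puts K at bearing -13°, so K = H + 11.2·(cos -13°, sin -13°) = (-6.487, 8.681). A1 meets KU tangentially, so HK is at right angles to KU, so KU runs along (−sin -13°, cos -13°); with |KU| = 32.9, U = (0.9138, 40.74). Then |EU| = |U − E| = 40.75.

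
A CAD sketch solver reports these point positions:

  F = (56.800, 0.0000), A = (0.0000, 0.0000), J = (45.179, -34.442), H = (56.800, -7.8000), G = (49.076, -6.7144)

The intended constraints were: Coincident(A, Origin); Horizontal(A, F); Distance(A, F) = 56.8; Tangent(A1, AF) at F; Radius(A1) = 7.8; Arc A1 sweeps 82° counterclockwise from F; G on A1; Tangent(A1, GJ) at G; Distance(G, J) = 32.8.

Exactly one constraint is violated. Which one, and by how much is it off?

Distance(G, J) = 32.8 — off by 4.80.

A = (0.00, 0.00) ✓; A.y = 0.00, F.y = 0.00 ✓; |AF| = 56.80 ✓; ∠(HF, FA) = 90.00° ✓; |HF| = 7.800 ✓; bearing(H→G) − bearing(H→F) = 82.00° ✓; |HG| = 7.800 ✓; ∠(HG, GJ) = 90.00° ✓; |GJ| = 28.00 ✗.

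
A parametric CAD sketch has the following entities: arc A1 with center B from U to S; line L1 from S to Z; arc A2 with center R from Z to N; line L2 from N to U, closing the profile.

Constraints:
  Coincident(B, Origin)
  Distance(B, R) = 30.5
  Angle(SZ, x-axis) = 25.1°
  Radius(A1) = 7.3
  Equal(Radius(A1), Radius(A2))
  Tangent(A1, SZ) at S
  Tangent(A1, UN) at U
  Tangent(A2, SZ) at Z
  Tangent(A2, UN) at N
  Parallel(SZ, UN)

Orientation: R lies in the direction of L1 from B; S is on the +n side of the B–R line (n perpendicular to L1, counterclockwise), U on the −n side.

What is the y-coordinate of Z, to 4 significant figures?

19.55

The slot axis is L1's direction at 25.1°, so u = (cos 25.1°, sin 25.1°) = (0.9056, 0.4242) and n = (−sin 25.1°, cos 25.1°) = (-0.4242, 0.9056). B is at the origin and R lies 30.5 along u from B, so R = 30.5·u = (27.62, 12.94). Tangency of A1 to both parallel lines with radius 7.3 puts S and U at B ± 7.3·n: S = (-3.097, 6.611), U = (3.097, -6.611). Equal radii place Z and N the same way about R: Z = R + 7.3·n = (24.52, 19.55), N = R − 7.3·n = (30.72, 6.327). So Z.y = 19.55.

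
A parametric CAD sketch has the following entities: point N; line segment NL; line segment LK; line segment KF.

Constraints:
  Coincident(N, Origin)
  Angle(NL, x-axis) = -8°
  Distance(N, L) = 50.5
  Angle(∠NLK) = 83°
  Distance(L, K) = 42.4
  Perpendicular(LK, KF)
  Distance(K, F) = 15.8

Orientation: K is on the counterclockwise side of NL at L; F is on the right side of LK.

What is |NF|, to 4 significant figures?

75.23

∠NLK = 83.0°, so LK runs at -8.0° + (180° − 83.0°) = 89.00° from the x-axis; with |LK| = 42.4, K = L + 42.4·(cos 89.00°, sin 89.00°) = (50.75, 35.37). The perpendicularity gives KF at right angles to LK; with |KF| = 15.8 on the right of LK, F = K + 15.8·(0.9998, -0.01745) = (66.55, 35.09). Then |NF| = |F − N| = 75.23.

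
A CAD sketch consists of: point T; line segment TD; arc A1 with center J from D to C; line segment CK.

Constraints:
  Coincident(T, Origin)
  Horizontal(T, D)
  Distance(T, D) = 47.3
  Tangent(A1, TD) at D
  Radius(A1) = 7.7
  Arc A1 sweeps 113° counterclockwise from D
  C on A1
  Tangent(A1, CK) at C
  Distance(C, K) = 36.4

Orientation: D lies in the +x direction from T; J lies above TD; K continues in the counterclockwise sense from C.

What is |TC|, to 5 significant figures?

55.432

T is at the origin; TD is horizontal with |TD| = 47.3 and D on the +x side, so D = (47.300, 0.0000). Since A1 is tangent to TD there, JD ⟂ TD, so J = D + (0, 7.7) = (47.300, 7.7000). On A1, D sits at bearing -90° from J; a 113° counterclockwise sweep puts C at bearing 23°, so C = J + 7.7·(cos 23°, sin 23°) = (54.388, 10.709). Then |TC| = |C − T| = 55.432.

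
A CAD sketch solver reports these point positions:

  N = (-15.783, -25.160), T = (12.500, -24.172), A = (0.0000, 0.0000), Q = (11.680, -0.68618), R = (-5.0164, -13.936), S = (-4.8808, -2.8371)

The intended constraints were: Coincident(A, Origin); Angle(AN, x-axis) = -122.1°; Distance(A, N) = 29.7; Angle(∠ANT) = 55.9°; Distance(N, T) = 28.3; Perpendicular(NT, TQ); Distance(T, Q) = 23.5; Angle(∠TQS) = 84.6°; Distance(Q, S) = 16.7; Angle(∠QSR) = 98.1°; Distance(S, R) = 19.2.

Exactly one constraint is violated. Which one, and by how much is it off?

Distance(S, R) = 19.2 — off by 8.10.

A = (0.00, 0.00) ✓; AN at -122.1° ✓; |AN| = 29.70 ✓; ∠ANT = 55.90° ✓; |NT| = 28.30 ✓; ∠(NT, TQ) = 90.00° ✓; |TQ| = 23.50 ✓; ∠TQS = 84.60° ✓; |QS| = 16.70 ✓; ∠QSR = 98.10° ✓; |SR| = 11.10 ✗.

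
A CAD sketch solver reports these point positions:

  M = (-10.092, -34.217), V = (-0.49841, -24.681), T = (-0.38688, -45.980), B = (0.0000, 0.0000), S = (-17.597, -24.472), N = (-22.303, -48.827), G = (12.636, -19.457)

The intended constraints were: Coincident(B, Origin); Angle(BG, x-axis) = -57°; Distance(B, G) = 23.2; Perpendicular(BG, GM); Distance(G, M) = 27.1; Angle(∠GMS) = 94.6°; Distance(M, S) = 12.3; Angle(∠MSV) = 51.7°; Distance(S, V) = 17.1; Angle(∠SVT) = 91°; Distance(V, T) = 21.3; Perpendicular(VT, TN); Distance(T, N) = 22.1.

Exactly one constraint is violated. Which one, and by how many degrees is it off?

Perpendicular(VT, TN) — off by 7.10°.

B = (0.00, 0.00) ✓; BG at -57.00° ✓; |BG| = 23.20 ✓; ∠(BG, GM) = 90.00° ✓; |GM| = 27.10 ✓; ∠GMS = 94.60° ✓; |MS| = 12.30 ✓; ∠MSV = 51.70° ✓; |SV| = 17.10 ✓; ∠SVT = 91.00° ✓; |VT| = 21.30 ✓; ∠(VT, TN) = 82.90° ✗; |TN| = 22.10 ✓.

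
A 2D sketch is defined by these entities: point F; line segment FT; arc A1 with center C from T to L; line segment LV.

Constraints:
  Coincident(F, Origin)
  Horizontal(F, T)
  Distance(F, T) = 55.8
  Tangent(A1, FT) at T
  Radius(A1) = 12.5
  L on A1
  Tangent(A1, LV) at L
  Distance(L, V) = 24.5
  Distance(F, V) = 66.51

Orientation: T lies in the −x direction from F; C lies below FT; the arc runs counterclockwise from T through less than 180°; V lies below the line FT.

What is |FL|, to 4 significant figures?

69.08

Checks: |CL| = 12.50 ✓; ∠(CL, LV) = 90.00° ✓; |LV| = 24.50 ✓; |FV| = 66.51 ✓.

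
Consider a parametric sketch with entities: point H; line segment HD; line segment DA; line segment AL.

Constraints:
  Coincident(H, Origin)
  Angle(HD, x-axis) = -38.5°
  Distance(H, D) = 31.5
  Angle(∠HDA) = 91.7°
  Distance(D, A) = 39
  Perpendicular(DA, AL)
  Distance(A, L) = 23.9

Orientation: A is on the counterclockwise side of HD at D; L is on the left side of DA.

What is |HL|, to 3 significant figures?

40.6

H is at the origin; HD runs at -38.5° with length 31.5, so D = 31.5·(cos -38.5°, sin -38.5°) = (24.7, -19.6). ∠HDA = 91.7°, so DA runs at -38.5° + (180° − 91.7°) = 49.8° from the x-axis; with |DA| = 39.0, A = D + 39.0·(cos 49.8°, sin 49.8°) = (49.8, 10.2). DA ⟂ AL; with |AL| = 23.9 on the left of DA, L = A + 23.9·(-0.764, 0.645) = (31.6, 25.6). Then |HL| = |L − H| = 40.6.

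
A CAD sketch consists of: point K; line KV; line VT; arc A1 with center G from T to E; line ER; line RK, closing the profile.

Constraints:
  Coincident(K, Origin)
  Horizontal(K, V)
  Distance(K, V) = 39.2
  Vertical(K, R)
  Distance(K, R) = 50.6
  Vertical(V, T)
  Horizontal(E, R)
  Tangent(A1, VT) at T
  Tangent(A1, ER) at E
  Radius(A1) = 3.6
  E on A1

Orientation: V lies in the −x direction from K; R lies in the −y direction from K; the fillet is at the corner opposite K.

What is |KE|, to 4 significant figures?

61.87

K is at the origin; K and V share the same y with |KV| = 39.2 and V on the −x side, so V = (-39.20, 0.000). KR is vertical with |KR| = 50.6 and R on the −y side, so R = (0.000, -50.60). The virtual corner opposite K is at (-39.20, -50.60). The tangent condition forces GT to be normal to VT and tangency of A1 to ER means the radius GE is perpendicular to ER, with radius 3.6, so the center G sits 3.6 in from both sides at G = (-35.60, -47.00). That places the tangent points at T = (-39.20, -47.00) on VT and E = (-35.60, -50.60) on ER. Then |KE| = |E − K| = 61.87.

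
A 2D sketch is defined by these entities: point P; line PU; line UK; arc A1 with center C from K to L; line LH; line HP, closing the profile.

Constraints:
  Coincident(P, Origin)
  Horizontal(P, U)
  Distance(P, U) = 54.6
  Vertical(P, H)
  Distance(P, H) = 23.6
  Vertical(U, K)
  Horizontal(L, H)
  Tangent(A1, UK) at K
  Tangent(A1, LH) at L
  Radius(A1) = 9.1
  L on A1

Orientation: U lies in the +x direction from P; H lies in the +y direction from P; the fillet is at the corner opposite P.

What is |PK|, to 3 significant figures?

56.5

P is at the origin; PU is horizontal with |PU| = 54.6 and U on the +x side, so U = (54.6, 0.00). P and H share the same x with |PH| = 23.6 and H on the +y side, so H = (0.00, 23.6). The virtual corner opposite P is at (54.6, 23.6). The tangent condition forces CK to be normal to UK and since A1 is tangent to LH there, CL ⟂ LH, with radius 9.1, so the center C sits 9.1 in from both sides at C = (45.5, 14.5). That places the tangent points at K = (54.6, 14.5) on UK and L = (45.5, 23.6) on LH. Then |PK| = |K − P| = 56.5.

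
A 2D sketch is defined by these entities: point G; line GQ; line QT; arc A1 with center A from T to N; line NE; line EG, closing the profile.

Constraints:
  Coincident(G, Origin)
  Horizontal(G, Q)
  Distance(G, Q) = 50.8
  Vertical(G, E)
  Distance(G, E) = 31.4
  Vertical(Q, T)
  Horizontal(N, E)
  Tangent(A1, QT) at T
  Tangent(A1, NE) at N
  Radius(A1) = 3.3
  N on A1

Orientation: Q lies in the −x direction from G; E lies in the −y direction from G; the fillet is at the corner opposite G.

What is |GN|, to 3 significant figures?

56.9

G is at the origin; G and Q share the same y with |GQ| = 50.8 and Q on the −x side, so Q = (-50.8, 0.00). GE is vertical with |GE| = 31.4 and E on the −y side, so E = (0.00, -31.4). The virtual corner opposite G is at (-50.8, -31.4). A1 meets QT tangentially, so AT is at right angles to QT and A1 meets NE tangentially, so AN is at right angles to NE, with radius 3.3, so the center A sits 3.3 in from both sides at A = (-47.5, -28.1). That places the tangent points at T = (-50.8, -28.1) on QT and N = (-47.5, -31.4) on NE. Then |GN| = |N − G| = 56.9.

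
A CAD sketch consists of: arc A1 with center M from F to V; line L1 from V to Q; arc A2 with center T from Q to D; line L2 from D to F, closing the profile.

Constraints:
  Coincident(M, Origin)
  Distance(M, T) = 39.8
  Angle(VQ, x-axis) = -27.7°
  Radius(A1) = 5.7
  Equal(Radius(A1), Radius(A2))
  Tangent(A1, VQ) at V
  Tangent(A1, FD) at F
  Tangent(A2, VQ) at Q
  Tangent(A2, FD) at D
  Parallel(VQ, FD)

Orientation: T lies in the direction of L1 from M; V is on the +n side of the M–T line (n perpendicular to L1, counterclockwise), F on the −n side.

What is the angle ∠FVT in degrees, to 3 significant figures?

81.8°

The slot axis is L1's direction at -27.7°, so u = (cos -27.7°, sin -27.7°) = (0.885, -0.465) and n = (−sin -27.7°, cos -27.7°) = (0.465, 0.885). M is at the origin and T lies 39.8 along u from M, so T = 39.8·u = (35.2, -18.5). Tangency of A1 to both parallel lines with radius 5.7 puts V and F at M ± 5.7·n: V = (2.65, 5.05), F = (-2.65, -5.05). Then cos ∠FVT = VF·VT / (|VF||VT|), giving 81.8°.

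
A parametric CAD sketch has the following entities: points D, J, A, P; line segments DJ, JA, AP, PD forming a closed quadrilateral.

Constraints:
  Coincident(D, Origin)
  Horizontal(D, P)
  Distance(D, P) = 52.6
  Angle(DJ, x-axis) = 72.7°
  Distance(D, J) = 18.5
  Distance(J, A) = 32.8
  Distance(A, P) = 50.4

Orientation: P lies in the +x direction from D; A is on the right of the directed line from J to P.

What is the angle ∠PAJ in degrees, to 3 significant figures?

70.8°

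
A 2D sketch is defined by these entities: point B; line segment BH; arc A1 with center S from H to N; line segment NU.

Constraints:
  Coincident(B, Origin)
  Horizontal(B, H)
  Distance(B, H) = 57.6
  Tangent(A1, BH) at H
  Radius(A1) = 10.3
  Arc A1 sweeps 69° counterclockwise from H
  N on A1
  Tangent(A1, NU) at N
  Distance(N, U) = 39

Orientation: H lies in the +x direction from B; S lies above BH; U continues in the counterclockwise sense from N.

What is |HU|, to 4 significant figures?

49.06

On A1, H sits at bearing -90° from S; a 69° counterclockwise sweep puts N at bearing -21°, so N = S + 10.3·(cos -21°, sin -21°) = (67.22, 6.609). The tangent condition forces SN to be normal to NU, so NU runs along (−sin -21°, cos -21°); with |NU| = 39.0, U = (81.19, 43.02). Then |HU| = |U − H| = 49.06.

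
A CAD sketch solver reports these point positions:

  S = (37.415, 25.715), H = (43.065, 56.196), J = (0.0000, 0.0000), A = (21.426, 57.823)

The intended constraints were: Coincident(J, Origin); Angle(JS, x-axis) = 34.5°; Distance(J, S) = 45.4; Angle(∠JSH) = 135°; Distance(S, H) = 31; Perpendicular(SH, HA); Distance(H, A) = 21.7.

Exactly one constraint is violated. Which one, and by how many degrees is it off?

Perpendicular(SH, HA) — off by 6.20°.

J = (0.00, 0.00) ✓; JS at 34.50° ✓; |JS| = 45.40 ✓; ∠JSH = 135.0° ✓; |SH| = 31.00 ✓; ∠(SH, HA) = 96.20° ✗; |HA| = 21.70 ✓.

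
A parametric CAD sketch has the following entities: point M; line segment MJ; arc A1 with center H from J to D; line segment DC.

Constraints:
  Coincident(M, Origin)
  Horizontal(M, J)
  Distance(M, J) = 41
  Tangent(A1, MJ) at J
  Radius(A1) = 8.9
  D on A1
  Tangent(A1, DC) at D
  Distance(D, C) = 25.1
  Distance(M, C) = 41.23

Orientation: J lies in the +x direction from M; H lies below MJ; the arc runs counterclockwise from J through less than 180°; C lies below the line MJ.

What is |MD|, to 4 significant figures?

33.06

M is at the origin; MJ is horizontal with |MJ| = 41.0 and J on the +x side, so J = (41.00, 0.000). Tangency of A1 to MJ means the radius HJ is perpendicular to MJ, so H = J + (0, -8.9) = (41.00, -8.900). Since HD ⟂ DC (tangency), |HC| = √(8.9² + 25.1²) = 26.63 regardless of where D sits on A1. So C lies on both circle(M, 41.23) and circle(H, 26.63); the below-MJ intersection is C = (26.73, -31.39). D is the foot of the tangent from C: D = (32.32, -6.918).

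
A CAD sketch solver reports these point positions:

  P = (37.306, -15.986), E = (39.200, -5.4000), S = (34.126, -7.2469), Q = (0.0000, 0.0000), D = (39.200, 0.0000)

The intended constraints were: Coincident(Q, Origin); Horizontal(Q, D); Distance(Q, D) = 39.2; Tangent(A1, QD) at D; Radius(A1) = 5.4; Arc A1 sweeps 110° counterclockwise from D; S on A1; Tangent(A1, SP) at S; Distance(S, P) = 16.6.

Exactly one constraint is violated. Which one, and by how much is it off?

Distance(S, P) = 16.6 — off by 7.30.

Q = (0.00, 0.00) ✓; Q.y = 0.00, D.y = 0.00 ✓; |QD| = 39.20 ✓; ∠(ED, DQ) = 90.00° ✓; |ED| = 5.400 ✓; bearing(E→S) − bearing(E→D) = 110.0° ✓; |ES| = 5.400 ✓; ∠(ES, SP) = 90.01° ✓; |SP| = 9.300 ✗.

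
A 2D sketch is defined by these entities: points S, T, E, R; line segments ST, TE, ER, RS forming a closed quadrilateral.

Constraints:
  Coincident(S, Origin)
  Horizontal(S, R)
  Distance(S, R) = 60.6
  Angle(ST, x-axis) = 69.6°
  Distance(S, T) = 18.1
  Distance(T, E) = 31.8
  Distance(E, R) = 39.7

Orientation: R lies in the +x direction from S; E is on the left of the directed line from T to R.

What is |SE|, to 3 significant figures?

46.5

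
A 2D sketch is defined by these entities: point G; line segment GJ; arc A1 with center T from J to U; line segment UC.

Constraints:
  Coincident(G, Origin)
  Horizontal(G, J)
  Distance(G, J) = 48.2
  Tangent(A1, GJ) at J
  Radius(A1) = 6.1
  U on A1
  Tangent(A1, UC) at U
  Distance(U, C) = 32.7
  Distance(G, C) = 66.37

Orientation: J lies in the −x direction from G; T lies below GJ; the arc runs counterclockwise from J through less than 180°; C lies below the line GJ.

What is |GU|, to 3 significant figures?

54.7

Checks: G = (0.00, 0.00) ✓; |TU| = 6.100 ✓; ∠(TU, UC) = 90.00° ✓; |UC| = 32.70 ✓; |GC| = 66.37 ✓.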